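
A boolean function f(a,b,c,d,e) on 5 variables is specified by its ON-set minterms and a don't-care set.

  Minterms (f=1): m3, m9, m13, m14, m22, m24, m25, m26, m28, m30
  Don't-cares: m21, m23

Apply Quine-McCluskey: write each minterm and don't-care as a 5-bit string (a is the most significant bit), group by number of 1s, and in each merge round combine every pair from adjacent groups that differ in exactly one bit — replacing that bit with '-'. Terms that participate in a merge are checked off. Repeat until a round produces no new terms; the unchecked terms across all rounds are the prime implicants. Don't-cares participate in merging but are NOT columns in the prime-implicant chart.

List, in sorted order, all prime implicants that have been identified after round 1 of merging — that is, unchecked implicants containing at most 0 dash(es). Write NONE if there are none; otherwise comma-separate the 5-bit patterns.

Round 0: 00011 01001✓ 01101✓ 01110✓ 10101✓ 10110✓ 10111✓ 11000✓ 11001✓ 11010✓ 11100✓ 11110✓
Round 1: -1001 -1110 01-01 1-110 101-1 1011- 11-00✓ 11-10✓ 110-0✓ 1100- 111-0✓
Round 2: 11--0
PIs = {-1001, -1110, 00011, 01-01, 1-110, 101-1, 1011-, 11--0, 1100-}

00011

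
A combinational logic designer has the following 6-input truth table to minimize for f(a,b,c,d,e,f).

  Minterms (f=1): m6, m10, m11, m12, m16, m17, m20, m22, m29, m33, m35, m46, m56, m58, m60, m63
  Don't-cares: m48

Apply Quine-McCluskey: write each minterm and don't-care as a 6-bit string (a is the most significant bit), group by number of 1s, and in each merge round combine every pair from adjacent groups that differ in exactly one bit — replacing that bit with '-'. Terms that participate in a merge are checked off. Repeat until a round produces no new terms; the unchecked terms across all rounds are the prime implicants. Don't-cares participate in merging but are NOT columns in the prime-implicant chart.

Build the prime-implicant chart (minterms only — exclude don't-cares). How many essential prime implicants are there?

size-2^0 implicants → 000110(✓)  001010(✓)  001011(✓)  001100  010000(✓)  010001(✓)  010100(✓)  010110(✓)  011101  100001(✓)  100011(✓)  101110  110000(✓)  111000(✓)  111010(✓)  111100(✓)  111111
size-2^1 implicants → -10000  0-0110  00101-  010-00  01000-  0101-0  1000-1  11-000  111-00  1110-0
Unchecked terms (primes): -10000, 0-0110, 00101-, 001100, 010-00, 01000-, 0101-0, 011101, 1000-1, 101110, 11-000, 111-00, 1110-0, 111111
Minterm coverage:
  m6 ⊆ 0-0110 [E]
  m10 ⊆ 00101- [E]
  m11 ⊆ 00101- [E]
  m12 ⊆ 001100 [E]
  m16 ⊆ -10000,010-00,01000-
  m17 ⊆ 01000- [E]
  m20 ⊆ 010-00,0101-0
  m22 ⊆ 0-0110,0101-0
  m29 ⊆ 011101 [E]
  m33 ⊆ 1000-1 [E]
  m35 ⊆ 1000-1 [E]
  m46 ⊆ 101110 [E]
  m56 ⊆ 11-000,111-00,1110-0
  m58 ⊆ 1110-0 [E]
  m60 ⊆ 111-00 [E]
  m63 ⊆ 111111 [E]
E = {0-0110, 00101-, 001100, 01000-, 011101, 1000-1, 101110, 111-00, 1110-0, 111111}

10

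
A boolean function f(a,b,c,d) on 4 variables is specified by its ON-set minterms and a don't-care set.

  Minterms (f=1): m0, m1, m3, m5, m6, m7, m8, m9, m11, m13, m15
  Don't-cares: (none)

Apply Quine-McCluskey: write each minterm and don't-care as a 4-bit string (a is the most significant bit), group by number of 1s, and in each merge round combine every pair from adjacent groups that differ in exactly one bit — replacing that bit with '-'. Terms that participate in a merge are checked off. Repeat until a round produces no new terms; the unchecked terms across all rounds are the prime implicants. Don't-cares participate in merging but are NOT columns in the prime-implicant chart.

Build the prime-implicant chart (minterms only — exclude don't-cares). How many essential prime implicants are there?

3

Round 0: 0000✓ 0001✓ 0011✓ 0101✓ 0110✓ 0111✓ 1000✓ 1001✓ 1011✓ 1101✓ 1111✓
Round 1: -000✓ -001✓ -011✓ -101✓ -111✓ 0-01✓ 0-11✓ 00-1✓ 000-✓ 01-1✓ 011- 1-01✓ 1-11✓ 10-1✓ 100-✓ 11-1✓
Round 2: --01✓ --11✓ -0-1✓ -00- -1-1✓ 0--1✓ 1--1✓
Round 3: ---1
PIs = {---1, -00-, 011-}
Coverage chart:
  m0: -00- ←essential
  m1: ---1,-00-
  m3: ---1 ←essential
  m5: ---1 ←essential
  m6: 011- ←essential
  m7: ---1,011-
  m8: -00- ←essential
  m9: ---1,-00-
  m11: ---1 ←essential
  m13: ---1 ←essential
  m15: ---1 ←essential
Essential: ---1, -00-, 011-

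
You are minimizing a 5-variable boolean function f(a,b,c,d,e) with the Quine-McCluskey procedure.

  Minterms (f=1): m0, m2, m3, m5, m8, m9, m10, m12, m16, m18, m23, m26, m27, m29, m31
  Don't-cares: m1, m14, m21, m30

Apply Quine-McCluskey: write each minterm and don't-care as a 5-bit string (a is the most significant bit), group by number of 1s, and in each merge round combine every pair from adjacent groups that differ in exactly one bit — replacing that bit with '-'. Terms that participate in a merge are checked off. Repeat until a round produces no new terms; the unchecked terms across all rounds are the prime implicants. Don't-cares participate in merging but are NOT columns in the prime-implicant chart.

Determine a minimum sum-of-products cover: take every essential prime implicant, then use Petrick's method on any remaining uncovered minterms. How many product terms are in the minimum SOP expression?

size-2^0 implicants → 00000(✓)  00001(✓)  00010(✓)  00011(✓)  00101(✓)  01000(✓)  01001(✓)  01010(✓)  01100(✓)  01110(✓)  10000(✓)  10010(✓)  10101(✓)  10111(✓)  11010(✓)  11011(✓)  11101(✓)  11110(✓)  11111(✓)
size-2^1 implicants → -0000(✓)  -0010(✓)  -0101  -1010(✓)  -1110(✓)  0-000(✓)  0-001(✓)  0-010(✓)  00-01  000-0(✓)  000-1(✓)  0000-(✓)  0001-(✓)  01-00(✓)  01-10(✓)  010-0(✓)  0100-(✓)  011-0(✓)  1-010(✓)  1-101(✓)  1-111(✓)  100-0(✓)  101-1(✓)  11-10(✓)  11-11(✓)  1101-(✓)  111-1(✓)  1111-(✓)
size-2^2 implicants → --010  -00-0  -1-10  0-0-0  0-00-  000--  01--0  1-1-1  11-1-
Unchecked terms (primes): --010, -00-0, -0101, -1-10, 0-0-0, 0-00-, 00-01, 000--, 01--0, 1-1-1, 11-1-
Minterm coverage:
  m0 ⊆ -00-0,0-0-0,0-00-,000--
  m2 ⊆ --010,-00-0,0-0-0,000--
  m3 ⊆ 000-- [E]
  m5 ⊆ -0101,00-01
  m8 ⊆ 0-0-0,0-00-,01--0
  m9 ⊆ 0-00- [E]
  m10 ⊆ --010,-1-10,0-0-0,01--0
  m12 ⊆ 01--0 [E]
  m16 ⊆ -00-0 [E]
  m18 ⊆ --010,-00-0
  m23 ⊆ 1-1-1 [E]
  m26 ⊆ --010,-1-10,11-1-
  m27 ⊆ 11-1- [E]
  m29 ⊆ 1-1-1 [E]
  m31 ⊆ 1-1-1,11-1-
E = {-00-0, 0-00-, 000--, 01--0, 1-1-1, 11-1-}
Petrick residual → -0101
Cover = b'c'e' + b'cd'e + a'c'd' + a'b'c' + a'be' + ace + abd  |cover|=7

7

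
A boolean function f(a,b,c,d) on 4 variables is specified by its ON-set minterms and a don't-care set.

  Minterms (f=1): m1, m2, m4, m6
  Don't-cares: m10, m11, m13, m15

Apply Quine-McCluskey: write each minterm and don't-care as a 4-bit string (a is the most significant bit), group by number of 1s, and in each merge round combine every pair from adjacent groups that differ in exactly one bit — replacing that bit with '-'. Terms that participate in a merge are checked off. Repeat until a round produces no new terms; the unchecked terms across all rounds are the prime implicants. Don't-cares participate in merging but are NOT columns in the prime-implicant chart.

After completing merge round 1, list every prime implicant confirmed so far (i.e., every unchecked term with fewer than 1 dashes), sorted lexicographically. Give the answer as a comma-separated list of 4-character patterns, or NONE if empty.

[col 0] 0001, 0010*, 0100*, 0110*, 1010*, 1011*, 1101*, 1111*
[col 1] -010, 0-10, 01-0, 1-11, 101-, 11-1
Prime implicants: -010, 0-10, 0001, 01-0, 1-11, 101-, 11-1

0001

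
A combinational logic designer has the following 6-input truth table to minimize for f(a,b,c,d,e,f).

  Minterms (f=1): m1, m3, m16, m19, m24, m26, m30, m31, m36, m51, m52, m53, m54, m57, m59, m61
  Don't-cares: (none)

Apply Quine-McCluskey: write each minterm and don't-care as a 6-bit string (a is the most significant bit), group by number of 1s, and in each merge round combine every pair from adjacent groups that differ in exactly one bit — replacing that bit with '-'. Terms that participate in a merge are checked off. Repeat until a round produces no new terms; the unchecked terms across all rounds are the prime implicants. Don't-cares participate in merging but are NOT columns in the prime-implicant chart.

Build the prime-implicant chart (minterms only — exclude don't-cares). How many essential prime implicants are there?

5

size-2^0 implicants → 000001(✓)  000011(✓)  010000(✓)  010011(✓)  011000(✓)  011010(✓)  011110(✓)  011111(✓)  100100(✓)  110011(✓)  110100(✓)  110101(✓)  110110(✓)  111001(✓)  111011(✓)  111101(✓)
size-2^1 implicants → -10011  0-0011  0000-1  01-000  011-10  0110-0  01111-  1-0100  11-011  11-101  1101-0  11010-  111-01  1110-1
Unchecked terms (primes): -10011, 0-0011, 0000-1, 01-000, 011-10, 0110-0, 01111-, 1-0100, 11-011, 11-101, 1101-0, 11010-, 111-01, 1110-1
Minterm coverage:
  m1 ⊆ 0000-1 [E]
  m3 ⊆ 0-0011,0000-1
  m16 ⊆ 01-000 [E]
  m19 ⊆ -10011,0-0011
  m24 ⊆ 01-000,0110-0
  m26 ⊆ 011-10,0110-0
  m30 ⊆ 011-10,01111-
  m31 ⊆ 01111- [E]
  m36 ⊆ 1-0100 [E]
  m51 ⊆ -10011,11-011
  m52 ⊆ 1-0100,1101-0,11010-
  m53 ⊆ 11-101,11010-
  m54 ⊆ 1101-0 [E]
  m57 ⊆ 111-01,1110-1
  m59 ⊆ 11-011,1110-1
  m61 ⊆ 11-101,111-01
E = {0000-1, 01-000, 01111-, 1-0100, 1101-0}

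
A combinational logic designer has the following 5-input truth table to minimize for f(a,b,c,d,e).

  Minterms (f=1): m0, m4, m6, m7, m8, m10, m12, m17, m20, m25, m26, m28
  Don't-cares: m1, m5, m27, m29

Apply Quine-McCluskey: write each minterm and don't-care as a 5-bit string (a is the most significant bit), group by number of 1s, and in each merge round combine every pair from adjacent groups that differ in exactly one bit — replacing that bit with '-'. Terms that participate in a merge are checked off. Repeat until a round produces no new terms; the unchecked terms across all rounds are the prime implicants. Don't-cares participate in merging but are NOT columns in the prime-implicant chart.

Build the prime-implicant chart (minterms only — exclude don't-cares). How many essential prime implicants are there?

2

size-2^0 implicants → 00000(✓)  00001(✓)  00100(✓)  00101(✓)  00110(✓)  00111(✓)  01000(✓)  01010(✓)  01100(✓)  10001(✓)  10100(✓)  11001(✓)  11010(✓)  11011(✓)  11100(✓)  11101(✓)
size-2^1 implicants → -0001  -0100(✓)  -1010  -1100(✓)  0-000(✓)  0-100(✓)  00-00(✓)  00-01(✓)  0000-(✓)  001-0(✓)  001-1(✓)  0010-(✓)  0011-(✓)  01-00(✓)  010-0  1-001  1-100(✓)  11-01  110-1  1101-  1110-
size-2^2 implicants → --100  0--00  00-0-  001--
Unchecked terms (primes): --100, -0001, -1010, 0--00, 00-0-, 001--, 010-0, 1-001, 11-01, 110-1, 1101-, 1110-
Minterm coverage:
  m0 ⊆ 0--00,00-0-
  m4 ⊆ --100,0--00,00-0-,001--
  m6 ⊆ 001-- [E]
  m7 ⊆ 001-- [E]
  m8 ⊆ 0--00,010-0
  m10 ⊆ -1010,010-0
  m12 ⊆ --100,0--00
  m17 ⊆ -0001,1-001
  m20 ⊆ --100 [E]
  m25 ⊆ 1-001,11-01,110-1
  m26 ⊆ -1010,1101-
  m28 ⊆ --100,1110-
E = {--100, 001--}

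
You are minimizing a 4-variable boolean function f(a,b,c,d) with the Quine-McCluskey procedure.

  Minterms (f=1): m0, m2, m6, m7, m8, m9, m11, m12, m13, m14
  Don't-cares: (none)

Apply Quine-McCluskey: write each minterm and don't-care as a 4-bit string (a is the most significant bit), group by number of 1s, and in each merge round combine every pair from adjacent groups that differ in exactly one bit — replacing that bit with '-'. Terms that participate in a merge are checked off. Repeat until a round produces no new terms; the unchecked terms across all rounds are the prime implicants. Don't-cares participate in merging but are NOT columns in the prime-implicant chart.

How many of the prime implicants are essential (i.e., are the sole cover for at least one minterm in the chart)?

3

size-2^0 implicants → 0000(✓)  0010(✓)  0110(✓)  0111(✓)  1000(✓)  1001(✓)  1011(✓)  1100(✓)  1101(✓)  1110(✓)
size-2^1 implicants → -000  -110  0-10  00-0  011-  1-00(✓)  1-01(✓)  10-1  100-(✓)  11-0  110-(✓)
size-2^2 implicants → 1-0-
Unchecked terms (primes): -000, -110, 0-10, 00-0, 011-, 1-0-, 10-1, 11-0
Minterm coverage:
  m0 ⊆ -000,00-0
  m2 ⊆ 0-10,00-0
  m6 ⊆ -110,0-10,011-
  m7 ⊆ 011- [E]
  m8 ⊆ -000,1-0-
  m9 ⊆ 1-0-,10-1
  m11 ⊆ 10-1 [E]
  m12 ⊆ 1-0-,11-0
  m13 ⊆ 1-0- [E]
  m14 ⊆ -110,11-0
E = {011-, 1-0-, 10-1}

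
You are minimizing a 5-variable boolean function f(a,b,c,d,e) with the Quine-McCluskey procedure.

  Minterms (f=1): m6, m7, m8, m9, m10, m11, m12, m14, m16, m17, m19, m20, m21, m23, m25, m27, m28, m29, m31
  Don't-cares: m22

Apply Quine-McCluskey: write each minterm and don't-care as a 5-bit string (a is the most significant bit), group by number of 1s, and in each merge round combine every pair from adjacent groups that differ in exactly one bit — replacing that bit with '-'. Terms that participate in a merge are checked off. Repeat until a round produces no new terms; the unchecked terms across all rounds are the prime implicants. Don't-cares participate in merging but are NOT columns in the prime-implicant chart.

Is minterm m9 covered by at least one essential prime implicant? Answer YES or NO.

NO

Round 0: 00110✓ 00111✓ 01000✓ 01001✓ 01010✓ 01011✓ 01100✓ 01110✓ 10000✓ 10001✓ 10011✓ 10100✓ 10101✓ 10110✓ 10111✓ 11001✓ 11011✓ 11100✓ 11101✓ 11111✓
Round 1: -0110✓ -0111✓ -1001✓ -1011✓ -1100 0-110 0011-✓ 01-00✓ 01-10✓ 010-0✓ 010-1✓ 0100-✓ 0101-✓ 011-0✓ 1-001✓ 1-011✓ 1-100✓ 1-101✓ 1-111✓ 10-00✓ 10-01✓ 10-11✓ 100-1✓ 1000-✓ 101-0✓ 101-1✓ 1010-✓ 1011-✓ 11-01✓ 11-11✓ 110-1✓ 111-1✓ 1110-✓
Round 2: -011- -10-1 01--0 010-- 1--01✓ 1--11✓ 1-0-1✓ 1-1-1✓ 1-10- 10--1✓ 10-0- 101-- 11--1✓
Round 3: 1---1
PIs = {-011-, -10-1, -1100, 0-110, 01--0, 010--, 1---1, 1-10-, 10-0-, 101--}
Coverage chart:
  m6: -011-,0-110
  m7: -011- ←essential
  m8: 01--0,010--
  m9: -10-1,010--
  m10: 01--0,010--
  m11: -10-1,010--
  m12: -1100,01--0
  m14: 0-110,01--0
  m16: 10-0- ←essential
  m17: 1---1,10-0-
  m19: 1---1 ←essential
  m20: 1-10-,10-0-,101--
  m21: 1---1,1-10-,10-0-,101--
  m23: -011-,1---1,101--
  m25: -10-1,1---1
  m27: -10-1,1---1
  m28: -1100,1-10-
  m29: 1---1,1-10-
  m31: 1---1 ←essential
Essential: -011-, 1---1, 10-0-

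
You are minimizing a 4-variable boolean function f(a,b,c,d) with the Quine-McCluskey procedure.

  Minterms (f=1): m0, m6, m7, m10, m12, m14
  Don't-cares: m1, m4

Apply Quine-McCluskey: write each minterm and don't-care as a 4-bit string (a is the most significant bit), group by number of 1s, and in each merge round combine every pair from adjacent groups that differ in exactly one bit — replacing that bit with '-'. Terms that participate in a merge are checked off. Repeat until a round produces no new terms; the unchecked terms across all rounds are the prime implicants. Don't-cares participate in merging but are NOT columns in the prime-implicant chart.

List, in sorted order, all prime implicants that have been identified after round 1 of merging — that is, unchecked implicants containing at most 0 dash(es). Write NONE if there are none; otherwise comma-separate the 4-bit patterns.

Round 0: 0000✓ 0001✓ 0100✓ 0110✓ 0111✓ 1010✓ 1100✓ 1110✓
Round 1: -100✓ -110✓ 0-00 000- 01-0✓ 011- 1-10 11-0✓
Round 2: -1-0
PIs = {-1-0, 0-00, 000-, 011-, 1-10}

NONE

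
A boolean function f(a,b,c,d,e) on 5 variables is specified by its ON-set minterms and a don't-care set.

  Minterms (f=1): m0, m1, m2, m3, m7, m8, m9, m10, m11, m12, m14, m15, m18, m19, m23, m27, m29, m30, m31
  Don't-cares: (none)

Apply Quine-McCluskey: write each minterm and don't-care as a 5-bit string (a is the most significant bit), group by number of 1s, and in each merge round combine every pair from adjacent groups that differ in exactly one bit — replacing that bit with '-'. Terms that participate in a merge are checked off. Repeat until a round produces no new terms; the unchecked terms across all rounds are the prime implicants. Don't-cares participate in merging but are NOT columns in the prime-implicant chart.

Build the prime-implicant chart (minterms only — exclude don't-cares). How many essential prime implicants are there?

Round 0: 00000✓ 00001✓ 00010✓ 00011✓ 00111✓ 01000✓ 01001✓ 01010✓ 01011✓ 01100✓ 01110✓ 01111✓ 10010✓ 10011✓ 10111✓ 11011✓ 11101✓ 11110✓ 11111✓
Round 1: -0010✓ -0011✓ -0111✓ -1011✓ -1110✓ -1111✓ 0-000✓ 0-001✓ 0-010✓ 0-011✓ 0-111✓ 00-11✓ 000-0✓ 000-1✓ 0000-✓ 0001-✓ 01-00✓ 01-10✓ 01-11✓ 010-0✓ 010-1✓ 0100-✓ 0101-✓ 011-0✓ 0111-✓ 1-011✓ 1-111✓ 10-11✓ 1001-✓ 11-11✓ 111-1 1111-✓
Round 2: --011✓ --111✓ -0-11✓ -001- -1-11✓ -111- 0--11✓ 0-0-0✓ 0-0-1✓ 0-00-✓ 0-01-✓ 000--✓ 01--0 01-1- 010--✓ 1--11✓
Round 3: ---11 0-0--
PIs = {---11, -001-, -111-, 0-0--, 01--0, 01-1-, 111-1}
Coverage chart:
  m0: 0-0-- ←essential
  m1: 0-0-- ←essential
  m2: -001-,0-0--
  m3: ---11,-001-,0-0--
  m7: ---11 ←essential
  m8: 0-0--,01--0
  m9: 0-0-- ←essential
  m10: 0-0--,01--0,01-1-
  m11: ---11,0-0--,01-1-
  m12: 01--0 ←essential
  m14: -111-,01--0,01-1-
  m15: ---11,-111-,01-1-
  m18: -001- ←essential
  m19: ---11,-001-
  m23: ---11 ←essential
  m27: ---11 ←essential
  m29: 111-1 ←essential
  m30: -111- ←essential
  m31: ---11,-111-,111-1
Essential: ---11, -001-, -111-, 0-0--, 01--0, 111-1

6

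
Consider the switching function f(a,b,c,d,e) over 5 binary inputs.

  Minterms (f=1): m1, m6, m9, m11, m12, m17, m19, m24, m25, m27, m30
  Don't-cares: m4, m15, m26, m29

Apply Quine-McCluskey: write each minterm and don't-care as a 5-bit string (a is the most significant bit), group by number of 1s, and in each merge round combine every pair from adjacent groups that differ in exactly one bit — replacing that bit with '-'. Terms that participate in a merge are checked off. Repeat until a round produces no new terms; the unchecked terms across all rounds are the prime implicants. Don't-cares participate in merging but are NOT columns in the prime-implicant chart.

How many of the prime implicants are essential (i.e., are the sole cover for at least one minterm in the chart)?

Round 0: 00001✓ 00100✓ 00110✓ 01001✓ 01011✓ 01100✓ 01111✓ 10001✓ 10011✓ 11000✓ 11001✓ 11010✓ 11011✓ 11101✓ 11110✓
Round 1: -0001✓ -1001✓ -1011✓ 0-001✓ 0-100 001-0 01-11 010-1✓ 1-001✓ 1-011✓ 100-1✓ 11-01 11-10 110-0✓ 110-1✓ 1100-✓ 1101-✓
Round 2: --001 -10-1 1-0-1 110--
PIs = {--001, -10-1, 0-100, 001-0, 01-11, 1-0-1, 11-01, 11-10, 110--}
Coverage chart:
  m1: --001 ←essential
  m6: 001-0 ←essential
  m9: --001,-10-1
  m11: -10-1,01-11
  m12: 0-100 ←essential
  m17: --001,1-0-1
  m19: 1-0-1 ←essential
  m24: 110-- ←essential
  m25: --001,-10-1,1-0-1,11-01,110--
  m27: -10-1,1-0-1,110--
  m30: 11-10 ←essential
Essential: --001, 0-100, 001-0, 1-0-1, 11-10, 110--

6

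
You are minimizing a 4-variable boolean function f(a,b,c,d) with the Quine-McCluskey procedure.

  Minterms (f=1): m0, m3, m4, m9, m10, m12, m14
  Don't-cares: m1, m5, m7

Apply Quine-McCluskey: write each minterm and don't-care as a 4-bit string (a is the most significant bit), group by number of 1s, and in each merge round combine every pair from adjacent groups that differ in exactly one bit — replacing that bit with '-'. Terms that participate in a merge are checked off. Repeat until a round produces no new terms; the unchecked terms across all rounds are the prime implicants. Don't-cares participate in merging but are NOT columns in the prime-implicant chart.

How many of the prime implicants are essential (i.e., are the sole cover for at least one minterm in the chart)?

size-2^0 implicants → 0000(✓)  0001(✓)  0011(✓)  0100(✓)  0101(✓)  0111(✓)  1001(✓)  1010(✓)  1100(✓)  1110(✓)
size-2^1 implicants → -001  -100  0-00(✓)  0-01(✓)  0-11(✓)  00-1(✓)  000-(✓)  01-1(✓)  010-(✓)  1-10  11-0
size-2^2 implicants → 0--1  0-0-
Unchecked terms (primes): -001, -100, 0--1, 0-0-, 1-10, 11-0
Minterm coverage:
  m0 ⊆ 0-0- [E]
  m3 ⊆ 0--1 [E]
  m4 ⊆ -100,0-0-
  m9 ⊆ -001 [E]
  m10 ⊆ 1-10 [E]
  m12 ⊆ -100,11-0
  m14 ⊆ 1-10,11-0
E = {-001, 0--1, 0-0-, 1-10}

4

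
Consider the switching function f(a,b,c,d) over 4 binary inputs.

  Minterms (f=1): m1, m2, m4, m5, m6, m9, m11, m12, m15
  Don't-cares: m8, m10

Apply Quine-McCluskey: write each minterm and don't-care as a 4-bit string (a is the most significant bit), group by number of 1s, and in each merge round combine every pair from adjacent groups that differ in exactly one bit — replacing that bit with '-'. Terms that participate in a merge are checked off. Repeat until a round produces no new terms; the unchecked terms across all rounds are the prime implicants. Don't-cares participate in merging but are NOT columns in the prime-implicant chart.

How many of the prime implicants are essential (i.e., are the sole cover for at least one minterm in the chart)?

[col 0] 0001*, 0010*, 0100*, 0101*, 0110*, 1000*, 1001*, 1010*, 1011*, 1100*, 1111*
[col 1] -001, -010, -100, 0-01, 0-10, 01-0, 010-, 1-00, 1-11, 10-0*, 10-1*, 100-*, 101-*
[col 2] 10--
Prime implicants: -001, -010, -100, 0-01, 0-10, 01-0, 010-, 1-00, 1-11, 10--
PI chart (minterm → PIs covering it):
  1 | -001,0-01
  2 | -010,0-10
  4 | -100,01-0,010-
  5 | 0-01,010-
  6 | 0-10,01-0
  9 | -001,10--
  11 | 1-11,10--
  12 | -100,1-00
  15 | 1-11  (sole → essential)
Essential prime implicants: 1-11

1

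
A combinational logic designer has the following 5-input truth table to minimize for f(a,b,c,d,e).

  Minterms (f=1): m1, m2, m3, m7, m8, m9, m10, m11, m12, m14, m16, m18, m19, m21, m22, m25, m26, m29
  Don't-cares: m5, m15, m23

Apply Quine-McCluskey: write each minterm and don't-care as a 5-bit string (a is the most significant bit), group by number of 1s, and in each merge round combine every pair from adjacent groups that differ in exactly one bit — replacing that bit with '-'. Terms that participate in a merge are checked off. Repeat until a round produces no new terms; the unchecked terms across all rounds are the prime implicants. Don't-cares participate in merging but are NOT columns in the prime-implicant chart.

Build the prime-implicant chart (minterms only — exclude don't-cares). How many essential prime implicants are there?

4

Round 0: 00001✓ 00010✓ 00011✓ 00101✓ 00111✓ 01000✓ 01001✓ 01010✓ 01011✓ 01100✓ 01110✓ 01111✓ 10000✓ 10010✓ 10011✓ 10101✓ 10110✓ 10111✓ 11001✓ 11010✓ 11101✓
Round 1: -0010✓ -0011✓ -0101✓ -0111✓ -1001 -1010✓ 0-001✓ 0-010✓ 0-011✓ 0-111✓ 00-01✓ 00-11✓ 000-1✓ 0001-✓ 001-1✓ 01-00✓ 01-10✓ 01-11✓ 010-0✓ 010-1✓ 0100-✓ 0101-✓ 011-0✓ 0111-✓ 1-010✓ 1-101 10-10✓ 10-11✓ 100-0 1001-✓ 101-1✓ 1011-✓ 11-01
Round 2: --010 -0-11 -001- -01-1 0--11 0-0-1 0-01- 00--1 01--0 01-1- 010-- 10-1-
PIs = {--010, -0-11, -001-, -01-1, -1001, 0--11, 0-0-1, 0-01-, 00--1, 01--0, 01-1-, 010--, 1-101, 10-1-, 100-0, 11-01}
Coverage chart:
  m1: 0-0-1,00--1
  m2: --010,-001-,0-01-
  m3: -0-11,-001-,0--11,0-0-1,0-01-,00--1
  m7: -0-11,-01-1,0--11,00--1
  m8: 01--0,010--
  m9: -1001,0-0-1,010--
  m10: --010,0-01-,01--0,01-1-,010--
  m11: 0--11,0-0-1,0-01-,01-1-,010--
  m12: 01--0 ←essential
  m14: 01--0,01-1-
  m16: 100-0 ←essential
  m18: --010,-001-,10-1-,100-0
  m19: -0-11,-001-,10-1-
  m21: -01-1,1-101
  m22: 10-1- ←essential
  m25: -1001,11-01
  m26: --010 ←essential
  m29: 1-101,11-01
Essential: --010, 01--0, 10-1-, 100-0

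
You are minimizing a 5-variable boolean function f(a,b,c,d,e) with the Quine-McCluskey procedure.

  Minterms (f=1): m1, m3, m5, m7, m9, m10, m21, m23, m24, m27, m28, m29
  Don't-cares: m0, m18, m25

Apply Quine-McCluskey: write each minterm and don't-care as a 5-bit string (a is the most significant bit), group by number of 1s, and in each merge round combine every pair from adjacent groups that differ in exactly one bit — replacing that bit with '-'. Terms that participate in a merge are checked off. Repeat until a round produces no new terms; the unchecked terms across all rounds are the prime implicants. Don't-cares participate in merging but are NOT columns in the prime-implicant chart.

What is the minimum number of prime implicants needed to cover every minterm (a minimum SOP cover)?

Round 0: 00000✓ 00001✓ 00011✓ 00101✓ 00111✓ 01001✓ 01010 10010 10101✓ 10111✓ 11000✓ 11001✓ 11011✓ 11100✓ 11101✓
Round 1: -0101✓ -0111✓ -1001 0-001 00-01✓ 00-11✓ 000-1✓ 0000- 001-1✓ 1-101 101-1✓ 11-00✓ 11-01✓ 110-1 1100-✓ 1110-✓
Round 2: -01-1 00--1 11-0-
PIs = {-01-1, -1001, 0-001, 00--1, 0000-, 01010, 1-101, 10010, 11-0-, 110-1}
Coverage chart:
  m1: 0-001,00--1,0000-
  m3: 00--1 ←essential
  m5: -01-1,00--1
  m7: -01-1,00--1
  m9: -1001,0-001
  m10: 01010 ←essential
  m21: -01-1,1-101
  m23: -01-1 ←essential
  m24: 11-0- ←essential
  m27: 110-1 ←essential
  m28: 11-0- ←essential
  m29: 1-101,11-0-
Essential: -01-1, 00--1, 01010, 11-0-, 110-1
Petrick residual → -1001
Min cover (6 terms): b'ce + bc'd'e + a'b'e + a'bc'de' + abd' + abc'e

6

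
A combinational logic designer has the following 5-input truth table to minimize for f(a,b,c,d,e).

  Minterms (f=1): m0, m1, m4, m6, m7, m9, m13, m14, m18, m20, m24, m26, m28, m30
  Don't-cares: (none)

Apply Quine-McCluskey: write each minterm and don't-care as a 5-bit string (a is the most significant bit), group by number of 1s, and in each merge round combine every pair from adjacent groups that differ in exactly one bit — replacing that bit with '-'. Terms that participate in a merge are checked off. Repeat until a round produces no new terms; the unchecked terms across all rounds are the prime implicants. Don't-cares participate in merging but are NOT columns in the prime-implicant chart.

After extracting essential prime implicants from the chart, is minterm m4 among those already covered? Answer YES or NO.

[col 0] 00000*, 00001*, 00100*, 00110*, 00111*, 01001*, 01101*, 01110*, 10010*, 10100*, 11000*, 11010*, 11100*, 11110*
[col 1] -0100, -1110, 0-001, 0-110, 00-00, 0000-, 001-0, 0011-, 01-01, 1-010, 1-100, 11-00*, 11-10*, 110-0*, 111-0*
[col 2] 11--0
Prime implicants: -0100, -1110, 0-001, 0-110, 00-00, 0000-, 001-0, 0011-, 01-01, 1-010, 1-100, 11--0
PI chart (minterm → PIs covering it):
  0 | 00-00,0000-
  1 | 0-001,0000-
  4 | -0100,00-00,001-0
  6 | 0-110,001-0,0011-
  7 | 0011-  (sole → essential)
  9 | 0-001,01-01
  13 | 01-01  (sole → essential)
  14 | -1110,0-110
  18 | 1-010  (sole → essential)
  20 | -0100,1-100
  24 | 11--0  (sole → essential)
  26 | 1-010,11--0
  28 | 1-100,11--0
  30 | -1110,11--0
Essential prime implicants: 0011-, 01-01, 1-010, 11--0

NO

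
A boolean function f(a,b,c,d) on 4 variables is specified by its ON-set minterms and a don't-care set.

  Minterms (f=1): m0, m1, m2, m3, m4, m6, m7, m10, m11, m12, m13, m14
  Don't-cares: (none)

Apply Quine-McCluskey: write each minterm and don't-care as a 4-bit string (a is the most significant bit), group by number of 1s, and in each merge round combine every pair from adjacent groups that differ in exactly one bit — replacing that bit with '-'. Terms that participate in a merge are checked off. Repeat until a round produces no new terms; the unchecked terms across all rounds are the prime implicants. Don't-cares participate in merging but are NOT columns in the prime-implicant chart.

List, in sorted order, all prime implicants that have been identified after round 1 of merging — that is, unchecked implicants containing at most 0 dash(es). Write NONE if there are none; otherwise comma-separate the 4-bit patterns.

NONE

[col 0] 0000*, 0001*, 0010*, 0011*, 0100*, 0110*, 0111*, 1010*, 1011*, 1100*, 1101*, 1110*
[col 1] -010*, -011*, -100*, -110*, 0-00*, 0-10*, 0-11*, 00-0*, 00-1*, 000-*, 001-*, 01-0*, 011-*, 1-10*, 101-*, 11-0*, 110-
[col 2] --10, -01-, -1-0, 0--0, 0-1-, 00--
Prime implicants: --10, -01-, -1-0, 0--0, 0-1-, 00--, 110-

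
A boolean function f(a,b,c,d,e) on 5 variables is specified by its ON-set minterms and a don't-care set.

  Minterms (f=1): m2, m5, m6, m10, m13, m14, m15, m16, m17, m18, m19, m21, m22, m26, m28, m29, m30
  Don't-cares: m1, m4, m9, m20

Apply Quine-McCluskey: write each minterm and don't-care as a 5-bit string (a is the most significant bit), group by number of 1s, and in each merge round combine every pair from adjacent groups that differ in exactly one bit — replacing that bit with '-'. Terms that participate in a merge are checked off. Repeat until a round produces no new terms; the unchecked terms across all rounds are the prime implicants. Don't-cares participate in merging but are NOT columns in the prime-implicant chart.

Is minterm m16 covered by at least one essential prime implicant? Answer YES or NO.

[col 0] 00001*, 00010*, 00100*, 00101*, 00110*, 01001*, 01010*, 01101*, 01110*, 01111*, 10000*, 10001*, 10010*, 10011*, 10100*, 10101*, 10110*, 11010*, 11100*, 11101*, 11110*
[col 1] -0001*, -0010*, -0100*, -0101*, -0110*, -1010*, -1101*, -1110*, 0-001*, 0-010*, 0-101*, 0-110*, 00-01*, 00-10*, 001-0*, 0010-*, 01-01*, 01-10*, 011-1, 0111-, 1-010*, 1-100*, 1-101*, 1-110*, 10-00*, 10-01*, 10-10*, 100-0*, 100-1*, 1000-*, 1001-*, 101-0*, 1010-*, 11-10*, 111-0*, 1110-*
[col 2] --010*, --101, --110*, -0-01, -0-10*, -01-0, -010-, -1-10*, 0--01, 0--10*, 1--10*, 1-1-0, 1-10-, 10--0, 10-0-, 100--
[col 3] ---10
Prime implicants: ---10, --101, -0-01, -01-0, -010-, 0--01, 011-1, 0111-, 1-1-0, 1-10-, 10--0, 10-0-, 100--
PI chart (minterm → PIs covering it):
  2 | ---10  (sole → essential)
  5 | --101,-0-01,-010-,0--01
  6 | ---10,-01-0
  10 | ---10  (sole → essential)
  13 | --101,0--01,011-1
  14 | ---10,0111-
  15 | 011-1,0111-
  16 | 10--0,10-0-,100--
  17 | -0-01,10-0-,100--
  18 | ---10,10--0,100--
  19 | 100--  (sole → essential)
  21 | --101,-0-01,-010-,1-10-,10-0-
  22 | ---10,-01-0,1-1-0,10--0
  26 | ---10  (sole → essential)
  28 | 1-1-0,1-10-
  29 | --101,1-10-
  30 | ---10,1-1-0
Essential prime implicants: ---10, 100--

YES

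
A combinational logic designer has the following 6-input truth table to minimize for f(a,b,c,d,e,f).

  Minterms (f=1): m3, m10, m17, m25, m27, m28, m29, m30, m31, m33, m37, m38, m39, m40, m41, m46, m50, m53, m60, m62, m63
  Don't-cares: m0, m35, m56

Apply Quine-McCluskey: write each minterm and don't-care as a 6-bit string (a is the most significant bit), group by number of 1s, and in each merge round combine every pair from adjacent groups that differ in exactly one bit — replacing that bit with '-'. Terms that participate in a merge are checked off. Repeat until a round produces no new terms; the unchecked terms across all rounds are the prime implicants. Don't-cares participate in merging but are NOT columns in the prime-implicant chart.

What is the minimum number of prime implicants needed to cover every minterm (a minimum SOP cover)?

size-2^0 implicants → 000000  000011(✓)  001010  010001(✓)  011001(✓)  011011(✓)  011100(✓)  011101(✓)  011110(✓)  011111(✓)  100001(✓)  100011(✓)  100101(✓)  100110(✓)  100111(✓)  101000(✓)  101001(✓)  101110(✓)  110010  110101(✓)  111000(✓)  111100(✓)  111110(✓)  111111(✓)
size-2^1 implicants → -00011  -11100(✓)  -11110(✓)  -11111(✓)  01-001  011-01(✓)  011-11(✓)  0110-1(✓)  0111-0(✓)  0111-1(✓)  01110-(✓)  01111-(✓)  1-0101  1-1000  1-1110  10-001  10-110  100-01(✓)  100-11(✓)  1000-1(✓)  1001-1(✓)  10011-  10100-  111-00  1111-0(✓)  11111-(✓)
size-2^2 implicants → -111-0  -1111-  011--1  0111--  100--1
Unchecked terms (primes): -00011, -111-0, -1111-, 000000, 001010, 01-001, 011--1, 0111--, 1-0101, 1-1000, 1-1110, 10-001, 10-110, 100--1, 10011-, 10100-, 110010, 111-00
Minterm coverage:
  m3 ⊆ -00011 [E]
  m10 ⊆ 001010 [E]
  m17 ⊆ 01-001 [E]
  m25 ⊆ 01-001,011--1
  m27 ⊆ 011--1 [E]
  m28 ⊆ -111-0,0111--
  m29 ⊆ 011--1,0111--
  m30 ⊆ -111-0,-1111-,0111--
  m31 ⊆ -1111-,011--1,0111--
  m33 ⊆ 10-001,100--1
  m37 ⊆ 1-0101,100--1
  m38 ⊆ 10-110,10011-
  m39 ⊆ 100--1,10011-
  m40 ⊆ 1-1000,10100-
  m41 ⊆ 10-001,10100-
  m46 ⊆ 1-1110,10-110
  m50 ⊆ 110010 [E]
  m53 ⊆ 1-0101 [E]
  m60 ⊆ -111-0,111-00
  m62 ⊆ -111-0,-1111-,1-1110
  m63 ⊆ -1111- [E]
E = {-00011, -1111-, 001010, 01-001, 011--1, 1-0101, 110010}
Petrick residual → -111-0, 10-110, 100--1, 10100-
Cover = b'c'd'ef + bcdf' + bcde + a'b'cd'ef' + a'bd'e'f + a'bcf + ac'de'f + ab'def' + ab'c'f + ab'cd'e' + abc'd'ef'  |cover|=11

11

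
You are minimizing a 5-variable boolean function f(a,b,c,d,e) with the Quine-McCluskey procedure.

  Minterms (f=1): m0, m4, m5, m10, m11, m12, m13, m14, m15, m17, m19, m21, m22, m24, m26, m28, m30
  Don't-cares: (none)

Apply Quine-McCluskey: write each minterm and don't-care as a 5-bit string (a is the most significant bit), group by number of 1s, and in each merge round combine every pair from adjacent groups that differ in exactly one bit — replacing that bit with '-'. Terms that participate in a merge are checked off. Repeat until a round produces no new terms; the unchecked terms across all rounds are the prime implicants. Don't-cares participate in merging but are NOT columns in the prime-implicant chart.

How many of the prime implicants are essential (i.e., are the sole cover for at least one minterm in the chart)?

5

Round 0: 00000✓ 00100✓ 00101✓ 01010✓ 01011✓ 01100✓ 01101✓ 01110✓ 01111✓ 10001✓ 10011✓ 10101✓ 10110✓ 11000✓ 11010✓ 11100✓ 11110✓
Round 1: -0101 -1010✓ -1100✓ -1110✓ 0-100✓ 0-101✓ 00-00 0010-✓ 01-10✓ 01-11✓ 0101-✓ 011-0✓ 011-1✓ 0110-✓ 0111-✓ 1-110 10-01 100-1 11-00✓ 11-10✓ 110-0✓ 111-0✓
Round 2: -1-10 -11-0 0-10- 01-1- 011-- 11--0
PIs = {-0101, -1-10, -11-0, 0-10-, 00-00, 01-1-, 011--, 1-110, 10-01, 100-1, 11--0}
Coverage chart:
  m0: 00-00 ←essential
  m4: 0-10-,00-00
  m5: -0101,0-10-
  m10: -1-10,01-1-
  m11: 01-1- ←essential
  m12: -11-0,0-10-,011--
  m13: 0-10-,011--
  m14: -1-10,-11-0,01-1-,011--
  m15: 01-1-,011--
  m17: 10-01,100-1
  m19: 100-1 ←essential
  m21: -0101,10-01
  m22: 1-110 ←essential
  m24: 11--0 ←essential
  m26: -1-10,11--0
  m28: -11-0,11--0
  m30: -1-10,-11-0,1-110,11--0
Essential: 00-00, 01-1-, 1-110, 100-1, 11--0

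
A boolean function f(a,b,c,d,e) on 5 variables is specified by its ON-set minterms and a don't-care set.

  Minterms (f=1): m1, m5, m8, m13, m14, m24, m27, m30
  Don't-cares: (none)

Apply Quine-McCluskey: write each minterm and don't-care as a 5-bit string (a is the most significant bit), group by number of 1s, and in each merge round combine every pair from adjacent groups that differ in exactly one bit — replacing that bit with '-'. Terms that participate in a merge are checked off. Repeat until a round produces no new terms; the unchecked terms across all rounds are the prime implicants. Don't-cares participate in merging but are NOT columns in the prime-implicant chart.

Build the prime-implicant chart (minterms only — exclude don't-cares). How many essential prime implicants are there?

5

size-2^0 implicants → 00001(✓)  00101(✓)  01000(✓)  01101(✓)  01110(✓)  11000(✓)  11011  11110(✓)
size-2^1 implicants → -1000  -1110  0-101  00-01
Unchecked terms (primes): -1000, -1110, 0-101, 00-01, 11011
Minterm coverage:
  m1 ⊆ 00-01 [E]
  m5 ⊆ 0-101,00-01
  m8 ⊆ -1000 [E]
  m13 ⊆ 0-101 [E]
  m14 ⊆ -1110 [E]
  m24 ⊆ -1000 [E]
  m27 ⊆ 11011 [E]
  m30 ⊆ -1110 [E]
E = {-1000, -1110, 0-101, 00-01, 11011}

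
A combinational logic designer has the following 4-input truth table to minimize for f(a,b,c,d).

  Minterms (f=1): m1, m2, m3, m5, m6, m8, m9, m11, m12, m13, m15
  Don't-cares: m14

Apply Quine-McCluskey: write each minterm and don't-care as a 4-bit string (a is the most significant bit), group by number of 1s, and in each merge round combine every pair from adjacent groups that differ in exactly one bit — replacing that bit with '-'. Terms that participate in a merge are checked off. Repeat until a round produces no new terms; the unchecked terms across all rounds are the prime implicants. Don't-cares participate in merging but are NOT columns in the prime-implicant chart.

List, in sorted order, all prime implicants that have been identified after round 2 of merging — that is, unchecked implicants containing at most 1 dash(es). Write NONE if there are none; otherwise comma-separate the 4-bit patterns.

size-2^0 implicants → 0001(✓)  0010(✓)  0011(✓)  0101(✓)  0110(✓)  1000(✓)  1001(✓)  1011(✓)  1100(✓)  1101(✓)  1110(✓)  1111(✓)
size-2^1 implicants → -001(✓)  -011(✓)  -101(✓)  -110  0-01(✓)  0-10  00-1(✓)  001-  1-00(✓)  1-01(✓)  1-11(✓)  10-1(✓)  100-(✓)  11-0(✓)  11-1(✓)  110-(✓)  111-(✓)
size-2^2 implicants → --01  -0-1  1--1  1-0-  11--
Unchecked terms (primes): --01, -0-1, -110, 0-10, 001-, 1--1, 1-0-, 11--

-110, 0-10, 001-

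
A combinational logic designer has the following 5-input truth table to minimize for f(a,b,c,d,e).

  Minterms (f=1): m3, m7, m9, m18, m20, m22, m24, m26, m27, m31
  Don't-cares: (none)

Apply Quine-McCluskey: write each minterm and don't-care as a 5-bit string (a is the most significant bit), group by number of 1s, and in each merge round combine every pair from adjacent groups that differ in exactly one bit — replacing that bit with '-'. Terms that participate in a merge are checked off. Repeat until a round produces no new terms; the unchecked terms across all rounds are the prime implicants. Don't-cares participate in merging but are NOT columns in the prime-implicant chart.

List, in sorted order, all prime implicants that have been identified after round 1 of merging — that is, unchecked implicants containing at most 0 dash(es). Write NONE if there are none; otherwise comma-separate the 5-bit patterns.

01001

Round 0: 00011✓ 00111✓ 01001 10010✓ 10100✓ 10110✓ 11000✓ 11010✓ 11011✓ 11111✓
Round 1: 00-11 1-010 10-10 101-0 11-11 110-0 1101-
PIs = {00-11, 01001, 1-010, 10-10, 101-0, 11-11, 110-0, 1101-}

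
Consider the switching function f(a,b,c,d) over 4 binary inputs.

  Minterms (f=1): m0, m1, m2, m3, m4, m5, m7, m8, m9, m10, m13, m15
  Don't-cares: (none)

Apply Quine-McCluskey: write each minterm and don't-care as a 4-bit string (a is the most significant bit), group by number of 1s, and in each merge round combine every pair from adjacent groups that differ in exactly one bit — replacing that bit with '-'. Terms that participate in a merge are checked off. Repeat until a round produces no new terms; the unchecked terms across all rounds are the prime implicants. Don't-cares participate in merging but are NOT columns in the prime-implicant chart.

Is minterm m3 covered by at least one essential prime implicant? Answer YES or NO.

NO

size-2^0 implicants → 0000(✓)  0001(✓)  0010(✓)  0011(✓)  0100(✓)  0101(✓)  0111(✓)  1000(✓)  1001(✓)  1010(✓)  1101(✓)  1111(✓)
size-2^1 implicants → -000(✓)  -001(✓)  -010(✓)  -101(✓)  -111(✓)  0-00(✓)  0-01(✓)  0-11(✓)  00-0(✓)  00-1(✓)  000-(✓)  001-(✓)  01-1(✓)  010-(✓)  1-01(✓)  10-0(✓)  100-(✓)  11-1(✓)
size-2^2 implicants → --01  -0-0  -00-  -1-1  0--1  0-0-  00--
Unchecked terms (primes): --01, -0-0, -00-, -1-1, 0--1, 0-0-, 00--
Minterm coverage:
  m0 ⊆ -0-0,-00-,0-0-,00--
  m1 ⊆ --01,-00-,0--1,0-0-,00--
  m2 ⊆ -0-0,00--
  m3 ⊆ 0--1,00--
  m4 ⊆ 0-0- [E]
  m5 ⊆ --01,-1-1,0--1,0-0-
  m7 ⊆ -1-1,0--1
  m8 ⊆ -0-0,-00-
  m9 ⊆ --01,-00-
  m10 ⊆ -0-0 [E]
  m13 ⊆ --01,-1-1
  m15 ⊆ -1-1 [E]
E = {-0-0, -1-1, 0-0-}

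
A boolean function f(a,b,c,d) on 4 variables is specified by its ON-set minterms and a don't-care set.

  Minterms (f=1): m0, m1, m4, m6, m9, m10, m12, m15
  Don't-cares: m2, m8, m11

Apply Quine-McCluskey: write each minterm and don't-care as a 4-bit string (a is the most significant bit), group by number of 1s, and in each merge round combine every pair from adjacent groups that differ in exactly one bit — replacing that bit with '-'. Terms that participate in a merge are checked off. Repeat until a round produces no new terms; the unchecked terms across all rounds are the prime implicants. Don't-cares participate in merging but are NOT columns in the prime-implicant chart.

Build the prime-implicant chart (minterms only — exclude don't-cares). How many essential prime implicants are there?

size-2^0 implicants → 0000(✓)  0001(✓)  0010(✓)  0100(✓)  0110(✓)  1000(✓)  1001(✓)  1010(✓)  1011(✓)  1100(✓)  1111(✓)
size-2^1 implicants → -000(✓)  -001(✓)  -010(✓)  -100(✓)  0-00(✓)  0-10(✓)  00-0(✓)  000-(✓)  01-0(✓)  1-00(✓)  1-11  10-0(✓)  10-1(✓)  100-(✓)  101-(✓)
size-2^2 implicants → --00  -0-0  -00-  0--0  10--
Unchecked terms (primes): --00, -0-0, -00-, 0--0, 1-11, 10--
Minterm coverage:
  m0 ⊆ --00,-0-0,-00-,0--0
  m1 ⊆ -00- [E]
  m4 ⊆ --00,0--0
  m6 ⊆ 0--0 [E]
  m9 ⊆ -00-,10--
  m10 ⊆ -0-0,10--
  m12 ⊆ --00 [E]
  m15 ⊆ 1-11 [E]
E = {--00, -00-, 0--0, 1-11}

4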